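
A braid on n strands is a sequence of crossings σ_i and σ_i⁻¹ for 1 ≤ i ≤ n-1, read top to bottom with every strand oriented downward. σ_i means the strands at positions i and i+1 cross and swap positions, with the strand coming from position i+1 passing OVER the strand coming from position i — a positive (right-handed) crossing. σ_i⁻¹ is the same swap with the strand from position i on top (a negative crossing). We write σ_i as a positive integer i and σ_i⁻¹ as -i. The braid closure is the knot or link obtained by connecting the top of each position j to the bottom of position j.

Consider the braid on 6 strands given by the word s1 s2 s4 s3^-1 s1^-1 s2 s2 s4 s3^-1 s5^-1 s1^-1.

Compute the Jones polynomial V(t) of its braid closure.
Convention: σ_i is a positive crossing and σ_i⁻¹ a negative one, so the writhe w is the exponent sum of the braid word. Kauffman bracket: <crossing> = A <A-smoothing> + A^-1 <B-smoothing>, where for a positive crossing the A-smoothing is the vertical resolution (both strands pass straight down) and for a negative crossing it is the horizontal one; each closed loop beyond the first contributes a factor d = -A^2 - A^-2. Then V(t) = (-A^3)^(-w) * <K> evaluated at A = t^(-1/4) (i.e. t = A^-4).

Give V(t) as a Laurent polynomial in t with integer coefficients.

-t^6 + 2*t^5 - 3*t^4 + 4*t^3 - 3*t^2 + 3*t - 2 + t^-1

Derivation:
The presented braid s1 s2 s4 s3^-1 s1^-1 s2 s2 s4 s3^-1 s5^-1 s1^-1 on 6 strands reduces by inverse Markov moves (closure unchanged at each step):
  Deconjugate: the word is γ·β·γ⁻¹ with γ = s1 (prefix) and γ⁻¹ = s1^-1 (suffix); strip both.
  Destabilize: the word has the form β·s5^-1 where s5^-1 occurs only as the final letter (β ∈ B_5); drop it and the last strand → 5 strands.
Reduced to β = s2 s4 s3^-1 s1^-1 s2 s2 s4 s3^-1 on 5 strands, 8 crossings.
Compute on β:
Braid: s2 s4 s3^-1 s1^-1 s2 s2 s4 s3^-1 on 5 strands, 8 crossings.
Writhe w = (#positive) - (#negative) = 5 - 3 = 2.
State-sum expansion of <K>. There are 2^8 = 256 states.
Each crossing splits two ways (0=vertical, 1=horizontal). The state's weight is A^(#A-smoothings - #B-smoothings) * d^(loops - 1).
Tabulate the states by total A-exponent and number of loops L (A-exp: L × count):
  A^8: L=4 ×1
  A^6: L=3 ×7, L=5 ×1
  A^4: L=2 ×19, L=4 ×9
  A^2: L=1 ×19, L=3 ×35, L=5 ×2
  A^0: L=2 ×48, L=4 ×22
  A^-2: L=3 ×49, L=5 ×7
  A^-4: L=4 ×27, L=6 ×1
  A^-6: L=5 ×8
  A^-8: L=6 ×1
Each group contributes A^e * Σ count * d^(L-1):
Powers of d = -A^2 - A^-2: d^2 = A^4 + 2 + A^-4; d^3 = -A^6 - 3*A^2 - 3*A^-2 - A^-6; d^4 = A^8 + 4*A^4 + 6 + 4*A^-4 + A^-8; d^5 = -A^10 - 5*A^6 - 10*A^2 - 10*A^-2 - 5*A^-6 - A^-10.
  A^8 * (d^3) = -A^14 - 3*A^10 - 3*A^6 - A^2
  A^6 * (7*d^2 + d^4) = A^14 + 11*A^10 + 20*A^6 + 11*A^2 + A^-2
  A^4 * (19*d + 9*d^3) = -9*A^10 - 46*A^6 - 46*A^2 - 9*A^-2
  A^2 * (19 + 35*d^2 + 2*d^4) = 2*A^10 + 43*A^6 + 101*A^2 + 43*A^-2 + 2*A^-6
  A^0 * (48*d + 22*d^3) = -22*A^6 - 114*A^2 - 114*A^-2 - 22*A^-6
  A^-2 * (49*d^2 + 7*d^4) = 7*A^6 + 77*A^2 + 140*A^-2 + 77*A^-6 + 7*A^-10
  A^-4 * (27*d^3 + d^5) = -A^6 - 32*A^2 - 91*A^-2 - 91*A^-6 - 32*A^-10 - A^-14
  A^-6 * (8*d^4) = 8*A^2 + 32*A^-2 + 48*A^-6 + 32*A^-10 + 8*A^-14
  A^-8 * (d^5) = -A^2 - 5*A^-2 - 10*A^-6 - 10*A^-10 - 5*A^-14 - A^-18
Summing the groups: <K> = A^10 - 2*A^6 + 3*A^2 - 3*A^-2 + 4*A^-6 - 3*A^-10 + 2*A^-14 - A^-18
Normalise by the writhe: (-A^3)^(-w) = (-A^3)^(-2) = A^-6, so f(A) = A^-6 * <K> = A^4 - 2 + 3*A^-4 - 3*A^-8 + 4*A^-12 - 3*A^-16 + 2*A^-20 - A^-24.
Substitute A = t^(-1/4), i.e. A^e → t^(-e/4): V(t) = -t^6 + 2*t^5 - 3*t^4 + 4*t^3 - 3*t^2 + 3*t - 2 + t^-1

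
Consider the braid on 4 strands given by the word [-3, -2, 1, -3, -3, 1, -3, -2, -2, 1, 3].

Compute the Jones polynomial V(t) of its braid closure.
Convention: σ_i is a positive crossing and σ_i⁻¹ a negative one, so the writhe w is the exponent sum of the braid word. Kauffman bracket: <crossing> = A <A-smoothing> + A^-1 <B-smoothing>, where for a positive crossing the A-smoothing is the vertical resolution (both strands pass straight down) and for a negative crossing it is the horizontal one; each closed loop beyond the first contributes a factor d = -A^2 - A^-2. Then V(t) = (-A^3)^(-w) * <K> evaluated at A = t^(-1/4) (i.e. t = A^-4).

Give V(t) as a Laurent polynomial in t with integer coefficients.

-t^2 + 2*t - 3 + 6*t^-1 - 6*t^-2 + 7*t^-3 - 6*t^-4 + 4*t^-5 - 3*t^-6 + t^-7

Derivation:
The presented braid s3^-1 s2^-1 s1 s3^-1 s3^-1 s1 s3^-1 s2^-1 s2^-1 s1 s3 on 4 strands reduces by inverse Markov moves (closure unchanged at each step):
  Deconjugate: the word is γ·β·γ⁻¹ with γ = s3^-1 (prefix) and γ⁻¹ = s3 (suffix); strip both.
Reduced to β = s2^-1 s1 s3^-1 s3^-1 s1 s3^-1 s2^-1 s2^-1 s1 on 4 strands, 9 crossings.
Compute on β:
Braid: s2^-1 s1 s3^-1 s3^-1 s1 s3^-1 s2^-1 s2^-1 s1 on 4 strands, 9 crossings.
Writhe w = (#positive) - (#negative) = 3 - 6 = -3.
State-sum expansion of <K>. There are 2^9 = 512 states.
Each crossing splits two ways (0=vertical, 1=horizontal). The state's weight is A^(#A-smoothings - #B-smoothings) * d^(loops - 1).
Tabulate the states by total A-exponent and number of loops L (A-exp: L × count):
  A^9: L=6 ×1
  A^7: L=5 ×9
  A^5: L=4 ×35, L=6 ×1
  A^3: L=3 ×73, L=5 ×11
  A^1: L=2 ×81, L=4 ×44, L=6 ×1
  A^-1: L=1 ×39, L=3 ×77, L=5 ×10
  A^-3: L=2 ×55, L=4 ×28, L=6 ×1
  A^-5: L=3 ×32, L=5 ×4
  A^-7: L=4 ×9
  A^-9: L=5 ×1
Each group contributes A^e * Σ count * d^(L-1):
Powers of d = -A^2 - A^-2: d^2 = A^4 + 2 + A^-4; d^3 = -A^6 - 3*A^2 - 3*A^-2 - A^-6; d^4 = A^8 + 4*A^4 + 6 + 4*A^-4 + A^-8; d^5 = -A^10 - 5*A^6 - 10*A^2 - 10*A^-2 - 5*A^-6 - A^-10.
  A^9 * (d^5) = -A^19 - 5*A^15 - 10*A^11 - 10*A^7 - 5*A^3 - A^-1
  A^7 * (9*d^4) = 9*A^15 + 36*A^11 + 54*A^7 + 36*A^3 + 9*A^-1
  A^5 * (35*d^3 + d^5) = -A^15 - 40*A^11 - 115*A^7 - 115*A^3 - 40*A^-1 - A^-5
  A^3 * (73*d^2 + 11*d^4) = 11*A^11 + 117*A^7 + 212*A^3 + 117*A^-1 + 11*A^-5
  A^1 * (81*d + 44*d^3 + d^5) = -A^11 - 49*A^7 - 223*A^3 - 223*A^-1 - 49*A^-5 - A^-9
  A^-1 * (39 + 77*d^2 + 10*d^4) = 10*A^7 + 117*A^3 + 253*A^-1 + 117*A^-5 + 10*A^-9
  A^-3 * (55*d + 28*d^3 + d^5) = -A^7 - 33*A^3 - 149*A^-1 - 149*A^-5 - 33*A^-9 - A^-13
  A^-5 * (32*d^2 + 4*d^4) = 4*A^3 + 48*A^-1 + 88*A^-5 + 48*A^-9 + 4*A^-13
  A^-7 * (9*d^3) = -9*A^-1 - 27*A^-5 - 27*A^-9 - 9*A^-13
  A^-9 * (d^4) = A^-1 + 4*A^-5 + 6*A^-9 + 4*A^-13 + A^-17
Summing the groups: <K> = -A^19 + 3*A^15 - 4*A^11 + 6*A^7 - 7*A^3 + 6*A^-1 - 6*A^-5 + 3*A^-9 - 2*A^-13 + A^-17
Normalise by the writhe: (-A^3)^(-w) = (-A^3)^(3) = -A^9, so f(A) = -A^9 * <K> = A^28 - 3*A^24 + 4*A^20 - 6*A^16 + 7*A^12 - 6*A^8 + 6*A^4 - 3 + 2*A^-4 - A^-8.
Substitute A = t^(-1/4), i.e. A^e → t^(-e/4): V(t) = -t^2 + 2*t - 3 + 6*t^-1 - 6*t^-2 + 7*t^-3 - 6*t^-4 + 4*t^-5 - 3*t^-6 + t^-7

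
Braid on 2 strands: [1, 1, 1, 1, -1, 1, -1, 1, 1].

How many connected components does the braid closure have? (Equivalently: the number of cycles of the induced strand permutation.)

Track the strand permutation on 2 strands, starting from identity.
  step 1: s1 swaps positions 1,2 -> [2 1]
  step 2: s1 swaps positions 1,2 -> [1 2]
  step 3: s1 swaps positions 1,2 -> [2 1]
  step 4: s1 swaps positions 1,2 -> [1 2]
  step 5: s1^-1 swaps positions 1,2 -> [2 1]
  step 6: s1 swaps positions 1,2 -> [1 2]
  step 7: s1^-1 swaps positions 1,2 -> [2 1]
  step 8: s1 swaps positions 1,2 -> [1 2]
  step 9: s1 swaps positions 1,2 -> [2 1]
Final permutation (position -> original strand): [2 1]
Closure components = cycle count of this permutation = 1.

Answer: 1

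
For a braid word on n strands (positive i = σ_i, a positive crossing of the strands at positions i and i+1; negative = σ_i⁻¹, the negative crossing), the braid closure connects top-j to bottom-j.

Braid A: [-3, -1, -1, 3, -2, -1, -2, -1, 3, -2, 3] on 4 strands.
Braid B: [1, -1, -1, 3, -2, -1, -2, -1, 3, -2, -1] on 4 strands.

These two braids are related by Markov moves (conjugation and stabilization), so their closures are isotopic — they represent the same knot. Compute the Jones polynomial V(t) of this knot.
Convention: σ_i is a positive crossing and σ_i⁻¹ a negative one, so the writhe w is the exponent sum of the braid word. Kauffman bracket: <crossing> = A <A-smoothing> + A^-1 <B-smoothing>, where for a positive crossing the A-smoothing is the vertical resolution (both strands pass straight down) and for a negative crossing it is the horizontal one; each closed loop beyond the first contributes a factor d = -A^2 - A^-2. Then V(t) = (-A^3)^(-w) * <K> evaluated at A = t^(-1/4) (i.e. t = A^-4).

1 - t^-1 + 2*t^-2 - 2*t^-3 + 2*t^-4 - 2*t^-5 + 2*t^-6 - t^-7

Derivation:
Markov-equivalent braids have isotopic closures, hence identical knot invariants. Strip the Markov moves from each word to reach a common short braid β, then compute V(t) once on β.
Braid A: s3^-1 s1^-1 s1^-1 s3 s2^-1 s1^-1 s2^-1 s1^-1 s3 s2^-1 s3 on 4 strands reduces by inverse Markov moves (closure unchanged at each step):
  Deconjugate: the word is γ·β·γ⁻¹ with γ = s3^-1 (prefix) and γ⁻¹ = s3 (suffix); strip both.
Reduced to β = s1^-1 s1^-1 s3 s2^-1 s1^-1 s2^-1 s1^-1 s3 s2^-1 on 4 strands, 9 crossings.
Braid B: s1 s1^-1 s1^-1 s3 s2^-1 s1^-1 s2^-1 s1^-1 s3 s2^-1 s1^-1 on 4 strands reduces by inverse Markov moves (closure unchanged at each step):
  Deconjugate: the word is γ·β·γ⁻¹ with γ = s1 (prefix) and γ⁻¹ = s1^-1 (suffix); strip both.
Reduced to β = s1^-1 s1^-1 s3 s2^-1 s1^-1 s2^-1 s1^-1 s3 s2^-1 on 4 strands, 9 crossings.
Both give the same β = s1^-1 s1^-1 s3 s2^-1 s1^-1 s2^-1 s1^-1 s3 s2^-1 on 4 strands, so one state sum suffices:
Braid: s1^-1 s1^-1 s3 s2^-1 s1^-1 s2^-1 s1^-1 s3 s2^-1 on 4 strands, 9 crossings.
Writhe w = (#positive) - (#negative) = 2 - 7 = -5.
Computing the Kauffman bracket via state sum. There are 2^9 = 512 states.
Each crossing splits two ways (0=vertical, 1=horizontal). The state's weight is A^(#A-smoothings - #B-smoothings) * d^(loops - 1).
Tabulate the states by total A-exponent and number of loops L (A-exp: L × count):
  A^9: L=3 ×1
  A^7: L=2 ×4, L=4 ×5
  A^5: L=1 ×4, L=3 ×26, L=5 ×6
  A^3: L=2 ×43, L=4 ×40, L=6 ×1
  A^1: L=1 ×23, L=3 ×92, L=5 ×11
  A^-1: L=2 ×91, L=4 ×34, L=6 ×1
  A^-3: L=1 ×32, L=3 ×48, L=5 ×4
  A^-5: L=2 ×28, L=4 ×8
  A^-7: L=3 ×9
  A^-9: L=4 ×1
Each group contributes A^e * Σ count * d^(L-1):
Powers of d = -A^2 - A^-2: d^2 = A^4 + 2 + A^-4; d^3 = -A^6 - 3*A^2 - 3*A^-2 - A^-6; d^4 = A^8 + 4*A^4 + 6 + 4*A^-4 + A^-8; d^5 = -A^10 - 5*A^6 - 10*A^2 - 10*A^-2 - 5*A^-6 - A^-10.
  A^9 * (d^2) = A^13 + 2*A^9 + A^5
  A^7 * (4*d + 5*d^3) = -5*A^13 - 19*A^9 - 19*A^5 - 5*A
  A^5 * (4 + 26*d^2 + 6*d^4) = 6*A^13 + 50*A^9 + 92*A^5 + 50*A + 6*A^-3
  A^3 * (43*d + 40*d^3 + d^5) = -A^13 - 45*A^9 - 173*A^5 - 173*A - 45*A^-3 - A^-7
  A^1 * (23 + 92*d^2 + 11*d^4) = 11*A^9 + 136*A^5 + 273*A + 136*A^-3 + 11*A^-7
  A^-1 * (91*d + 34*d^3 + d^5) = -A^9 - 39*A^5 - 203*A - 203*A^-3 - 39*A^-7 - A^-11
  A^-3 * (32 + 48*d^2 + 4*d^4) = 4*A^5 + 64*A + 152*A^-3 + 64*A^-7 + 4*A^-11
  A^-5 * (28*d + 8*d^3) = -8*A - 52*A^-3 - 52*A^-7 - 8*A^-11
  A^-7 * (9*d^2) = 9*A^-3 + 18*A^-7 + 9*A^-11
  A^-9 * (d^3) = -A^-3 - 3*A^-7 - 3*A^-11 - A^-15
Summing the groups: <K> = A^13 - 2*A^9 + 2*A^5 - 2*A + 2*A^-3 - 2*A^-7 + A^-11 - A^-15
Normalise by the writhe: (-A^3)^(-w) = (-A^3)^(5) = -A^15, so f(A) = -A^15 * <K> = -A^28 + 2*A^24 - 2*A^20 + 2*A^16 - 2*A^12 + 2*A^8 - A^4 + 1.
Substitute A = t^(-1/4), i.e. A^e → t^(-e/4): V(t) = 1 - t^-1 + 2*t^-2 - 2*t^-3 + 2*t^-4 - 2*t^-5 + 2*t^-6 - t^-7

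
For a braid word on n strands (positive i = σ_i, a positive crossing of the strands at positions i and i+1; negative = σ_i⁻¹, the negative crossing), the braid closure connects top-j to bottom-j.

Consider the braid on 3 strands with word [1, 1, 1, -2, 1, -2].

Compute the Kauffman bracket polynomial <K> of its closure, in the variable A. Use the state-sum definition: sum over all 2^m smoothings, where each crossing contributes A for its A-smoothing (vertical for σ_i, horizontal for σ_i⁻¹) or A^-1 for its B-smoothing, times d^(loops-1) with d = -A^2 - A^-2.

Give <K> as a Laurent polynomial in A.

A^10 - A^6 + 2*A^2 - 2*A^-2 + 2*A^-6 - 2*A^-10 + A^-14

Derivation:
Braid: s1 s1 s1 s2^-1 s1 s2^-1 on 3 strands, 6 crossings.
Writhe w = (#positive) - (#negative) = 4 - 2 = 2.
Computing the Kauffman bracket via state sum. There are 2^6 = 64 states.
For each crossing: s=0 is the vertical smoothing, s=1 horizontal. Crossing k contributes A^(sign_k * (1 - 2*s_k)); loop factor d = -A^2 - A^-2.
Tabulate the states by total A-exponent and number of loops L (A-exp: L × count):
  A^6: L=3 ×1
  A^4: L=2 ×6
  A^2: L=1 ×11, L=3 ×4
  A^0: L=2 ×19, L=4 ×1
  A^-2: L=3 ×15
  A^-4: L=4 ×6
  A^-6: L=5 ×1
Each group contributes A^e * Σ count * d^(L-1):
Powers of d = -A^2 - A^-2: d^2 = A^4 + 2 + A^-4; d^3 = -A^6 - 3*A^2 - 3*A^-2 - A^-6; d^4 = A^8 + 4*A^4 + 6 + 4*A^-4 + A^-8.
  A^6 * (d^2) = A^10 + 2*A^6 + A^2
  A^4 * (6*d) = -6*A^6 - 6*A^2
  A^2 * (11 + 4*d^2) = 4*A^6 + 19*A^2 + 4*A^-2
  A^0 * (19*d + d^3) = -A^6 - 22*A^2 - 22*A^-2 - A^-6
  A^-2 * (15*d^2) = 15*A^2 + 30*A^-2 + 15*A^-6
  A^-4 * (6*d^3) = -6*A^2 - 18*A^-2 - 18*A^-6 - 6*A^-10
  A^-6 * (d^4) = A^2 + 4*A^-2 + 6*A^-6 + 4*A^-10 + A^-14
Summing the groups: <K> = A^10 - A^6 + 2*A^2 - 2*A^-2 + 2*A^-6 - 2*A^-10 + A^-14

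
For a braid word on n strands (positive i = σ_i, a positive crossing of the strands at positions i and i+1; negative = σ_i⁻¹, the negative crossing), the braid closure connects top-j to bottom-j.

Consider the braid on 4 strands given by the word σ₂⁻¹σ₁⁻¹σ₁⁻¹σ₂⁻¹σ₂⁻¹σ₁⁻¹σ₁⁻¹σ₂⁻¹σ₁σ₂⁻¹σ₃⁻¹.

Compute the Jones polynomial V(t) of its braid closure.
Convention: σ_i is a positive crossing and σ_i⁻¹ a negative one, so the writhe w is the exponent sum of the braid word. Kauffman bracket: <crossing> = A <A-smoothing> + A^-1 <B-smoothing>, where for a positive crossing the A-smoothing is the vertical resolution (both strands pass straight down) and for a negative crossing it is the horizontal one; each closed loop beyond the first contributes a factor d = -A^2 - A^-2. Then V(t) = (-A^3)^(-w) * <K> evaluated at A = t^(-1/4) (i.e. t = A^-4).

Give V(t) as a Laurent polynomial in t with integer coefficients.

The presented braid s2^-1 s1^-1 s1^-1 s2^-1 s2^-1 s1^-1 s1^-1 s2^-1 s1 s2^-1 s3^-1 on 4 strands reduces by inverse Markov moves (closure unchanged at each step):
  Destabilize: the word has the form β·s3^-1 where s3^-1 occurs only as the final letter (β ∈ B_3); drop it and the last strand → 3 strands.
Reduced to β = s2^-1 s1^-1 s1^-1 s2^-1 s2^-1 s1^-1 s1^-1 s2^-1 s1 s2^-1 on 3 strands, 10 crossings.
Compute on β:
Braid: s2^-1 s1^-1 s1^-1 s2^-1 s2^-1 s1^-1 s1^-1 s2^-1 s1 s2^-1 on 3 strands, 10 crossings.
Writhe w = (#positive) - (#negative) = 1 - 9 = -8.
State-sum expansion of <K>. There are 2^10 = 1024 states.
Smooth each crossing (0=||, 1=⌣⌢); contribution A^(Σ sign_k(1-2s_k)) * d^(L-1).
Tabulate the states by total A-exponent and number of loops L (A-exp: L × count):
  A^10: L=6 ×1
  A^8: L=5 ×10
  A^6: L=4 ×41, L=6 ×4
  A^4: L=3 ×86, L=5 ×34
  A^2: L=2 ×92, L=4 ×114, L=6 ×4
  A^0: L=1 ×40, L=3 ×185, L=5 ×27
  A^-2: L=2 ×142, L=4 ×67, L=6 ×1
  A^-4: L=1 ×40, L=3 ×76, L=5 ×4
  A^-6: L=2 ×39, L=4 ×6
  A^-8: L=1 ×5, L=3 ×5
  A^-10: L=2 ×1
Each group contributes A^e * Σ count * d^(L-1):
Powers of d = -A^2 - A^-2: d^2 = A^4 + 2 + A^-4; d^3 = -A^6 - 3*A^2 - 3*A^-2 - A^-6; d^4 = A^8 + 4*A^4 + 6 + 4*A^-4 + A^-8; d^5 = -A^10 - 5*A^6 - 10*A^2 - 10*A^-2 - 5*A^-6 - A^-10.
  A^10 * (d^5) = -A^20 - 5*A^16 - 10*A^12 - 10*A^8 - 5*A^4 - 1
  A^8 * (10*d^4) = 10*A^16 + 40*A^12 + 60*A^8 + 40*A^4 + 10
  A^6 * (41*d^3 + 4*d^5) = -4*A^16 - 61*A^12 - 163*A^8 - 163*A^4 - 61 - 4*A^-4
  A^4 * (86*d^2 + 34*d^4) = 34*A^12 + 222*A^8 + 376*A^4 + 222 + 34*A^-4
  A^2 * (92*d + 114*d^3 + 4*d^5) = -4*A^12 - 134*A^8 - 474*A^4 - 474 - 134*A^-4 - 4*A^-8
  A^0 * (40 + 185*d^2 + 27*d^4) = 27*A^8 + 293*A^4 + 572 + 293*A^-4 + 27*A^-8
  A^-2 * (142*d + 67*d^3 + d^5) = -A^8 - 72*A^4 - 353 - 353*A^-4 - 72*A^-8 - A^-12
  A^-4 * (40 + 76*d^2 + 4*d^4) = 4*A^4 + 92 + 216*A^-4 + 92*A^-8 + 4*A^-12
  A^-6 * (39*d + 6*d^3) = -6 - 57*A^-4 - 57*A^-8 - 6*A^-12
  A^-8 * (5 + 5*d^2) = 5*A^-4 + 15*A^-8 + 5*A^-12
  A^-10 * (d) = -A^-8 - A^-12
Summing the groups: <K> = -A^20 + A^16 - A^12 + A^8 - A^4 + 1 + A^-12
Normalise by the writhe: (-A^3)^(-w) = (-A^3)^(8) = A^24, so f(A) = A^24 * <K> = -A^44 + A^40 - A^36 + A^32 - A^28 + A^24 + A^12.
Substitute A = t^(-1/4), i.e. A^e → t^(-e/4): V(t) = t^-3 + t^-6 - t^-7 + t^-8 - t^-9 + t^-10 - t^-11

Answer: t^-3 + t^-6 - t^-7 + t^-8 - t^-9 + t^-10 - t^-11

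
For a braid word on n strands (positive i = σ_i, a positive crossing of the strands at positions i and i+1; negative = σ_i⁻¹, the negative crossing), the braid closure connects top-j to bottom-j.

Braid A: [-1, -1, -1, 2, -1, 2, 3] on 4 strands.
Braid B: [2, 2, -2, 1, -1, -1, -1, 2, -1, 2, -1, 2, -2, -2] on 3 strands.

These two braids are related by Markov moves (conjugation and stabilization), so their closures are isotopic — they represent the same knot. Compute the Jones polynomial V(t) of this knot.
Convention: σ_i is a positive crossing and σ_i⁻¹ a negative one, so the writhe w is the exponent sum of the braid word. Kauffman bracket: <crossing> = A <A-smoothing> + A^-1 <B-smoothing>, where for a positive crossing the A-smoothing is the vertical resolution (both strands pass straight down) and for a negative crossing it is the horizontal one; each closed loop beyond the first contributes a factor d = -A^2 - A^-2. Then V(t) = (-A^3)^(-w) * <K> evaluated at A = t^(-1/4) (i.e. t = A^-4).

t - 1 + 2*t^-1 - 2*t^-2 + 2*t^-3 - 2*t^-4 + t^-5

Derivation:
Markov-equivalent braids have isotopic closures, hence identical knot invariants. Strip the Markov moves from each word to reach a common short braid β, then compute V(t) once on β.
Braid A: s1^-1 s1^-1 s1^-1 s2 s1^-1 s2 s3 on 4 strands reduces by inverse Markov moves (closure unchanged at each step):
  Destabilize: the word has the form β·s3 where s3 occurs only as the final letter (β ∈ B_3); drop it and the last strand → 3 strands.
Reduced to β = s1^-1 s1^-1 s1^-1 s2 s1^-1 s2 on 3 strands, 6 crossings.
Braid B: s2 s2 s2^-1 s1 s1^-1 s1^-1 s1^-1 s2 s1^-1 s2 s1^-1 s2 s2^-1 s2^-1 on 3 strands reduces by inverse Markov moves (closure unchanged at each step):
  Deconjugate: the word is γ·β·γ⁻¹ with γ = s2 s2 (prefix) and γ⁻¹ = s2^-1 s2^-1 (suffix); strip both.
  Deconjugate: the word is γ·β·γ⁻¹ with γ = s2^-1 s1 (prefix) and γ⁻¹ = s1^-1 s2 (suffix); strip both.
Reduced to β = s1^-1 s1^-1 s1^-1 s2 s1^-1 s2 on 3 strands, 6 crossings.
Both give the same β = s1^-1 s1^-1 s1^-1 s2 s1^-1 s2 on 3 strands, so one state sum suffices:
Braid: s1^-1 s1^-1 s1^-1 s2 s1^-1 s2 on 3 strands, 6 crossings.
Writhe w = (#positive) - (#negative) = 2 - 4 = -2.
State-sum expansion of <K>. There are 2^6 = 64 states.
Each crossing splits two ways (0=vertical, 1=horizontal). The state's weight is A^(#A-smoothings - #B-smoothings) * d^(loops - 1).
Tabulate the states by total A-exponent and number of loops L (A-exp: L × count):
  A^6: L=5 ×1
  A^4: L=4 ×6
  A^2: L=3 ×15
  A^0: L=2 ×19, L=4 ×1
  A^-2: L=1 ×11, L=3 ×4
  A^-4: L=2 ×6
  A^-6: L=3 ×1
Each group contributes A^e * Σ count * d^(L-1):
Powers of d = -A^2 - A^-2: d^2 = A^4 + 2 + A^-4; d^3 = -A^6 - 3*A^2 - 3*A^-2 - A^-6; d^4 = A^8 + 4*A^4 + 6 + 4*A^-4 + A^-8.
  A^6 * (d^4) = A^14 + 4*A^10 + 6*A^6 + 4*A^2 + A^-2
  A^4 * (6*d^3) = -6*A^10 - 18*A^6 - 18*A^2 - 6*A^-2
  A^2 * (15*d^2) = 15*A^6 + 30*A^2 + 15*A^-2
  A^0 * (19*d + d^3) = -A^6 - 22*A^2 - 22*A^-2 - A^-6
  A^-2 * (11 + 4*d^2) = 4*A^2 + 19*A^-2 + 4*A^-6
  A^-4 * (6*d) = -6*A^-2 - 6*A^-6
  A^-6 * (d^2) = A^-2 + 2*A^-6 + A^-10
Summing the groups: <K> = A^14 - 2*A^10 + 2*A^6 - 2*A^2 + 2*A^-2 - A^-6 + A^-10
Normalise by the writhe: (-A^3)^(-w) = (-A^3)^(2) = A^6, so f(A) = A^6 * <K> = A^20 - 2*A^16 + 2*A^12 - 2*A^8 + 2*A^4 - 1 + A^-4.
Substitute A = t^(-1/4), i.e. A^e → t^(-e/4): V(t) = t - 1 + 2*t^-1 - 2*t^-2 + 2*t^-3 - 2*t^-4 + t^-5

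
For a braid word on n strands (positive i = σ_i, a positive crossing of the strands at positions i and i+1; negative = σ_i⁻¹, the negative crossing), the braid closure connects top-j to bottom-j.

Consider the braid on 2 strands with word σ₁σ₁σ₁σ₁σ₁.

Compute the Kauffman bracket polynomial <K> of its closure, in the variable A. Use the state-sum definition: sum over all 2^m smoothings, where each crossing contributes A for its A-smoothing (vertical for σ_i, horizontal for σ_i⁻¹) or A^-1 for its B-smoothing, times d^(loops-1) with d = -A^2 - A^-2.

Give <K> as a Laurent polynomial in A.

-A^7 - A^-1 + A^-5 - A^-9 + A^-13

Derivation:
Braid: s1 s1 s1 s1 s1 on 2 strands, 5 crossings.
Writhe w = (#positive) - (#negative) = 5 - 0 = 5.
Computing the Kauffman bracket via state sum. There are 2^5 = 32 states.
Each crossing splits two ways (0=vertical, 1=horizontal). The state's weight is A^(#A-smoothings - #B-smoothings) * d^(loops - 1).
  state 00000: A-exp=+5, loops=2, term = A^5 * d^1
  state 00001: A-exp=+3, loops=1, term = A^3 * d^0
  state 00010: A-exp=+3, loops=1, term = A^3 * d^0
  state 00011: A-exp=+1, loops=2, term = A^1 * d^1
  state 00100: A-exp=+3, loops=1, term = A^3 * d^0
  state 00101: A-exp=+1, loops=2, term = A^1 * d^1
  state 00110: A-exp=+1, loops=2, term = A^1 * d^1
  state 00111: A-exp=-1, loops=3, term = A^-1 * d^2
  state 01000: A-exp=+3, loops=1, term = A^3 * d^0
  state 01001: A-exp=+1, loops=2, term = A^1 * d^1
  state 01010: A-exp=+1, loops=2, term = A^1 * d^1
  state 01011: A-exp=-1, loops=3, term = A^-1 * d^2
  state 01100: A-exp=+1, loops=2, term = A^1 * d^1
  state 01101: A-exp=-1, loops=3, term = A^-1 * d^2
  state 01110: A-exp=-1, loops=3, term = A^-1 * d^2
  state 01111: A-exp=-3, loops=4, term = A^-3 * d^3
  state 10000: A-exp=+3, loops=1, term = A^3 * d^0
  state 10001: A-exp=+1, loops=2, term = A^1 * d^1
  state 10010: A-exp=+1, loops=2, term = A^1 * d^1
  state 10011: A-exp=-1, loops=3, term = A^-1 * d^2
  state 10100: A-exp=+1, loops=2, term = A^1 * d^1
  state 10101: A-exp=-1, loops=3, term = A^-1 * d^2
  state 10110: A-exp=-1, loops=3, term = A^-1 * d^2
  state 10111: A-exp=-3, loops=4, term = A^-3 * d^3
  state 11000: A-exp=+1, loops=2, term = A^1 * d^1
  state 11001: A-exp=-1, loops=3, term = A^-1 * d^2
  state 11010: A-exp=-1, loops=3, term = A^-1 * d^2
  state 11011: A-exp=-3, loops=4, term = A^-3 * d^3
  state 11100: A-exp=-1, loops=3, term = A^-1 * d^2
  state 11101: A-exp=-3, loops=4, term = A^-3 * d^3
  state 11110: A-exp=-3, loops=4, term = A^-3 * d^3
  state 11111: A-exp=-5, loops=5, term = A^-5 * d^4
Collect the terms by A-exponent (count of states per loop number):
Powers of d = -A^2 - A^-2: d^2 = A^4 + 2 + A^-4; d^3 = -A^6 - 3*A^2 - 3*A^-2 - A^-6; d^4 = A^8 + 4*A^4 + 6 + 4*A^-4 + A^-8.
  A^5 * (d) = -A^7 - A^3
  A^3 * (5) = 5*A^3
  A^1 * (10*d) = -10*A^3 - 10*A^-1
  A^-1 * (10*d^2) = 10*A^3 + 20*A^-1 + 10*A^-5
  A^-3 * (5*d^3) = -5*A^3 - 15*A^-1 - 15*A^-5 - 5*A^-9
  A^-5 * (d^4) = A^3 + 4*A^-1 + 6*A^-5 + 4*A^-9 + A^-13
Summing the groups: <K> = -A^7 - A^-1 + A^-5 - A^-9 + A^-13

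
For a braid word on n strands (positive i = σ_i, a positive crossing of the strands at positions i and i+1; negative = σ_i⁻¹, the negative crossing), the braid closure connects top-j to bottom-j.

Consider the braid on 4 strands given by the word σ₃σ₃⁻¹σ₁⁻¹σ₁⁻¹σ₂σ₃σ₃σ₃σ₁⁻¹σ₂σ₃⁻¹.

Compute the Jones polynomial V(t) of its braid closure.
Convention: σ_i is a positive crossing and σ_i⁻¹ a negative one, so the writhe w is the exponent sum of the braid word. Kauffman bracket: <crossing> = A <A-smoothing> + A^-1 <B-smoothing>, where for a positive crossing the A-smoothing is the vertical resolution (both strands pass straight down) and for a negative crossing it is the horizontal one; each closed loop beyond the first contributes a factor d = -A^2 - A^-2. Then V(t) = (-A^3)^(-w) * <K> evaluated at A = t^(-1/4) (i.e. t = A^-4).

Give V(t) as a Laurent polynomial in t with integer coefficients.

-t^5 + 2*t^4 - 3*t^3 + 4*t^2 - 4*t + 5 - 3*t^-1 + 2*t^-2 - t^-3

Derivation:
The presented braid s3 s3^-1 s1^-1 s1^-1 s2 s3 s3 s3 s1^-1 s2 s3^-1 on 4 strands reduces by inverse Markov moves (closure unchanged at each step):
  Deconjugate: the word is γ·β·γ⁻¹ with γ = s3 (prefix) and γ⁻¹ = s3^-1 (suffix); strip both.
Reduced to β = s3^-1 s1^-1 s1^-1 s2 s3 s3 s3 s1^-1 s2 on 4 strands, 9 crossings.
Compute on β:
Braid: s3^-1 s1^-1 s1^-1 s2 s3 s3 s3 s1^-1 s2 on 4 strands, 9 crossings.
Writhe w = (#positive) - (#negative) = 5 - 4 = 1.
Enumerate smoothing states for the bracket polynomial. There are 2^9 = 512 states.
Smooth each crossing (0=||, 1=⌣⌢); contribution A^(Σ sign_k(1-2s_k)) * d^(L-1).
Tabulate the states by total A-exponent and number of loops L (A-exp: L × count):
  A^9: L=4 ×1
  A^7: L=3 ×5, L=5 ×4
  A^5: L=2 ×10, L=4 ×23, L=6 ×3
  A^3: L=1 ×8, L=3 ×57, L=5 ×18, L=7 ×1
  A^1: L=2 ×70, L=4 ×50, L=6 ×6
  A^-1: L=1 ×33, L=3 ×75, L=5 ×18
  A^-3: L=2 ×51, L=4 ×32, L=6 ×1
  A^-5: L=3 ×32, L=5 ×4
  A^-7: L=4 ×9
  A^-9: L=5 ×1
Each group contributes A^e * Σ count * d^(L-1):
Powers of d = -A^2 - A^-2: d^2 = A^4 + 2 + A^-4; d^3 = -A^6 - 3*A^2 - 3*A^-2 - A^-6; d^4 = A^8 + 4*A^4 + 6 + 4*A^-4 + A^-8; d^5 = -A^10 - 5*A^6 - 10*A^2 - 10*A^-2 - 5*A^-6 - A^-10; d^6 = A^12 + 6*A^8 + 15*A^4 + 20 + 15*A^-4 + 6*A^-8 + A^-12.
  A^9 * (d^3) = -A^15 - 3*A^11 - 3*A^7 - A^3
  A^7 * (5*d^2 + 4*d^4) = 4*A^15 + 21*A^11 + 34*A^7 + 21*A^3 + 4*A^-1
  A^5 * (10*d + 23*d^3 + 3*d^5) = -3*A^15 - 38*A^11 - 109*A^7 - 109*A^3 - 38*A^-1 - 3*A^-5
  A^3 * (8 + 57*d^2 + 18*d^4 + d^6) = A^15 + 24*A^11 + 144*A^7 + 250*A^3 + 144*A^-1 + 24*A^-5 + A^-9
  A^1 * (70*d + 50*d^3 + 6*d^5) = -6*A^11 - 80*A^7 - 280*A^3 - 280*A^-1 - 80*A^-5 - 6*A^-9
  A^-1 * (33 + 75*d^2 + 18*d^4) = 18*A^7 + 147*A^3 + 291*A^-1 + 147*A^-5 + 18*A^-9
  A^-3 * (51*d + 32*d^3 + d^5) = -A^7 - 37*A^3 - 157*A^-1 - 157*A^-5 - 37*A^-9 - A^-13
  A^-5 * (32*d^2 + 4*d^4) = 4*A^3 + 48*A^-1 + 88*A^-5 + 48*A^-9 + 4*A^-13
  A^-7 * (9*d^3) = -9*A^-1 - 27*A^-5 - 27*A^-9 - 9*A^-13
  A^-9 * (d^4) = A^-1 + 4*A^-5 + 6*A^-9 + 4*A^-13 + A^-17
Summing the groups: <K> = A^15 - 2*A^11 + 3*A^7 - 5*A^3 + 4*A^-1 - 4*A^-5 + 3*A^-9 - 2*A^-13 + A^-17
Normalise by the writhe: (-A^3)^(-w) = (-A^3)^(-1) = -A^-3, so f(A) = -A^-3 * <K> = -A^12 + 2*A^8 - 3*A^4 + 5 - 4*A^-4 + 4*A^-8 - 3*A^-12 + 2*A^-16 - A^-20.
Substitute A = t^(-1/4), i.e. A^e → t^(-e/4): V(t) = -t^5 + 2*t^4 - 3*t^3 + 4*t^2 - 4*t + 5 - 3*t^-1 + 2*t^-2 - t^-3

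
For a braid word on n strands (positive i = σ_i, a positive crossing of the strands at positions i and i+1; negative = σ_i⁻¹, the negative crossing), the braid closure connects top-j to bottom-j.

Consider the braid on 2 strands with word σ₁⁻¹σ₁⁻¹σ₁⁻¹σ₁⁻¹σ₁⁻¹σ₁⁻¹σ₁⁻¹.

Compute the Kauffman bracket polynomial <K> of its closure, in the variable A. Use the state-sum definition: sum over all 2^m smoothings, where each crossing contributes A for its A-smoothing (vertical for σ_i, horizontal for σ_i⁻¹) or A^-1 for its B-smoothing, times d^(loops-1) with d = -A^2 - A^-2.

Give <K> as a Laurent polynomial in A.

Braid: s1^-1 s1^-1 s1^-1 s1^-1 s1^-1 s1^-1 s1^-1 on 2 strands, 7 crossings.
Writhe w = (#positive) - (#negative) = 0 - 7 = -7.
State-sum expansion of <K>. There are 2^7 = 128 states.
Each crossing splits two ways (0=vertical, 1=horizontal). The state's weight is A^(#A-smoothings - #B-smoothings) * d^(loops - 1).
Tabulate the states by total A-exponent and number of loops L (A-exp: L × count):
  A^7: L=7 ×1
  A^5: L=6 ×7
  A^3: L=5 ×21
  A^1: L=4 ×35
  A^-1: L=3 ×35
  A^-3: L=2 ×21
  A^-5: L=1 ×7
  A^-7: L=2 ×1
Each group contributes A^e * Σ count * d^(L-1):
Powers of d = -A^2 - A^-2: d^2 = A^4 + 2 + A^-4; d^3 = -A^6 - 3*A^2 - 3*A^-2 - A^-6; d^4 = A^8 + 4*A^4 + 6 + 4*A^-4 + A^-8; d^5 = -A^10 - 5*A^6 - 10*A^2 - 10*A^-2 - 5*A^-6 - A^-10; d^6 = A^12 + 6*A^8 + 15*A^4 + 20 + 15*A^-4 + 6*A^-8 + A^-12.
  A^7 * (d^6) = A^19 + 6*A^15 + 15*A^11 + 20*A^7 + 15*A^3 + 6*A^-1 + A^-5
  A^5 * (7*d^5) = -7*A^15 - 35*A^11 - 70*A^7 - 70*A^3 - 35*A^-1 - 7*A^-5
  A^3 * (21*d^4) = 21*A^11 + 84*A^7 + 126*A^3 + 84*A^-1 + 21*A^-5
  A^1 * (35*d^3) = -35*A^7 - 105*A^3 - 105*A^-1 - 35*A^-5
  A^-1 * (35*d^2) = 35*A^3 + 70*A^-1 + 35*A^-5
  A^-3 * (21*d) = -21*A^-1 - 21*A^-5
  A^-5 * (7) = 7*A^-5
  A^-7 * (d) = -A^-5 - A^-9
Summing the groups: <K> = A^19 - A^15 + A^11 - A^7 + A^3 - A^-1 - A^-9

Answer: A^19 - A^15 + A^11 - A^7 + A^3 - A^-1 - A^-9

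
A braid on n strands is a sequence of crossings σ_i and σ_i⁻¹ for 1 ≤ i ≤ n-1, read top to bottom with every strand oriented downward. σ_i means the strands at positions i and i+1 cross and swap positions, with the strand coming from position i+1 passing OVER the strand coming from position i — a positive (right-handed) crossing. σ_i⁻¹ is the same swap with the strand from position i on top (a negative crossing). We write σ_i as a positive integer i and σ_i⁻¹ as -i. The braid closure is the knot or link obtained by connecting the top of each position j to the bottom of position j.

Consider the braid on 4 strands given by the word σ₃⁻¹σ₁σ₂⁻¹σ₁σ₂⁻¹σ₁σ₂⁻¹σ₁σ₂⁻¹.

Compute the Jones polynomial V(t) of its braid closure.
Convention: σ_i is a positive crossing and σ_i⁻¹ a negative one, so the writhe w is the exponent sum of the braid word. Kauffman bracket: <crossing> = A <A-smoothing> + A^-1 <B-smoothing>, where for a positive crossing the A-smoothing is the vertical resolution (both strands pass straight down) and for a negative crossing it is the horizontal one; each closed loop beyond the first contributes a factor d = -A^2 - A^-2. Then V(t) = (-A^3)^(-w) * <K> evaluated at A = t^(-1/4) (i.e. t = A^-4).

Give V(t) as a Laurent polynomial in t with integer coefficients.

Braid: s3^-1 s1 s2^-1 s1 s2^-1 s1 s2^-1 s1 s2^-1 on 4 strands, 9 crossings.
Writhe w = (#positive) - (#negative) = 4 - 5 = -1.
Computing the Kauffman bracket via state sum. There are 2^9 = 512 states.
Smooth each crossing (0=||, 1=⌣⌢); contribution A^(Σ sign_k(1-2s_k)) * d^(L-1).
Tabulate the states by total A-exponent and number of loops L (A-exp: L × count):
  A^9: L=5 ×1
  A^7: L=4 ×8, L=6 ×1
  A^5: L=3 ×28, L=5 ×8
  A^3: L=2 ×52, L=4 ×32
  A^1: L=1 ×45, L=3 ×77, L=5 ×4
  A^-1: L=2 ×97, L=4 ×29
  A^-3: L=3 ×80, L=5 ×4
  A^-5: L=4 ×36
  A^-7: L=5 ×9
  A^-9: L=6 ×1
Each group contributes A^e * Σ count * d^(L-1):
Powers of d = -A^2 - A^-2: d^2 = A^4 + 2 + A^-4; d^3 = -A^6 - 3*A^2 - 3*A^-2 - A^-6; d^4 = A^8 + 4*A^4 + 6 + 4*A^-4 + A^-8; d^5 = -A^10 - 5*A^6 - 10*A^2 - 10*A^-2 - 5*A^-6 - A^-10.
  A^9 * (d^4) = A^17 + 4*A^13 + 6*A^9 + 4*A^5 + A
  A^7 * (8*d^3 + d^5) = -A^17 - 13*A^13 - 34*A^9 - 34*A^5 - 13*A - A^-3
  A^5 * (28*d^2 + 8*d^4) = 8*A^13 + 60*A^9 + 104*A^5 + 60*A + 8*A^-3
  A^3 * (52*d + 32*d^3) = -32*A^9 - 148*A^5 - 148*A - 32*A^-3
  A^1 * (45 + 77*d^2 + 4*d^4) = 4*A^9 + 93*A^5 + 223*A + 93*A^-3 + 4*A^-7
  A^-1 * (97*d + 29*d^3) = -29*A^5 - 184*A - 184*A^-3 - 29*A^-7
  A^-3 * (80*d^2 + 4*d^4) = 4*A^5 + 96*A + 184*A^-3 + 96*A^-7 + 4*A^-11
  A^-5 * (36*d^3) = -36*A - 108*A^-3 - 108*A^-7 - 36*A^-11
  A^-7 * (9*d^4) = 9*A + 36*A^-3 + 54*A^-7 + 36*A^-11 + 9*A^-15
  A^-9 * (d^5) = -A - 5*A^-3 - 10*A^-7 - 10*A^-11 - 5*A^-15 - A^-19
Summing the groups: <K> = -A^13 + 4*A^9 - 6*A^5 + 7*A - 9*A^-3 + 7*A^-7 - 6*A^-11 + 4*A^-15 - A^-19
Normalise by the writhe: (-A^3)^(-w) = (-A^3)^(1) = -A^3, so f(A) = -A^3 * <K> = A^16 - 4*A^12 + 6*A^8 - 7*A^4 + 9 - 7*A^-4 + 6*A^-8 - 4*A^-12 + A^-16.
Substitute A = t^(-1/4), i.e. A^e → t^(-e/4): V(t) = t^4 - 4*t^3 + 6*t^2 - 7*t + 9 - 7*t^-1 + 6*t^-2 - 4*t^-3 + t^-4

Answer: t^4 - 4*t^3 + 6*t^2 - 7*t + 9 - 7*t^-1 + 6*t^-2 - 4*t^-3 + t^-4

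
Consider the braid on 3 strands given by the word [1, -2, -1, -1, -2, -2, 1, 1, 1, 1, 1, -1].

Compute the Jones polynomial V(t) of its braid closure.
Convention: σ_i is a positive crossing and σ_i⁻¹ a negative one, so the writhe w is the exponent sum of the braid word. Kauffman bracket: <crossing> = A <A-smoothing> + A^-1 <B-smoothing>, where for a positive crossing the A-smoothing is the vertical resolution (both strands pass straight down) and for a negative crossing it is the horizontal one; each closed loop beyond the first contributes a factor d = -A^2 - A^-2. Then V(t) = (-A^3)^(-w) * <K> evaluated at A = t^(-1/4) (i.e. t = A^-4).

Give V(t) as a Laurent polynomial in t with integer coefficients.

-t^4 + t^3 - t^2 + 2*t - 1 + 2*t^-1 - t^-2 + t^-3 - t^-4

Derivation:
The presented braid s1 s2^-1 s1^-1 s1^-1 s2^-1 s2^-1 s1 s1 s1 s1 s1 s1^-1 on 3 strands reduces by inverse Markov moves (closure unchanged at each step):
  Deconjugate: the word is γ·β·γ⁻¹ with γ = s1 (prefix) and γ⁻¹ = s1^-1 (suffix); strip both.
Reduced to β = s2^-1 s1^-1 s1^-1 s2^-1 s2^-1 s1 s1 s1 s1 s1 on 3 strands, 10 crossings.
Compute on β:
Braid: s2^-1 s1^-1 s1^-1 s2^-1 s2^-1 s1 s1 s1 s1 s1 on 3 strands, 10 crossings.
Writhe w = (#positive) - (#negative) = 5 - 5 = 0.
Computing the Kauffman bracket via state sum. There are 2^10 = 1024 states.
For each crossing: s=0 is the vertical smoothing, s=1 horizontal. Crossing k contributes A^(sign_k * (1 - 2*s_k)); loop factor d = -A^2 - A^-2.
Tabulate the states by total A-exponent and number of loops L (A-exp: L × count):
  A^10: L=4 ×1
  A^8: L=3 ×10
  A^6: L=2 ×29, L=4 ×16
  A^4: L=1 ×26, L=3 ×74, L=5 ×20
  A^2: L=2 ×90, L=4 ×105, L=6 ×15
  A^0: L=1 ×15, L=3 ×141, L=5 ×90, L=7 ×6
  A^-2: L=2 ×35, L=4 ×130, L=6 ×44, L=8 ×1
  A^-4: L=3 ×40, L=5 ×69, L=7 ×11
  A^-6: L=4 ×25, L=6 ×19, L=8 ×1
  A^-8: L=5 ×8, L=7 ×2
  A^-10: L=6 ×1
Each group contributes A^e * Σ count * d^(L-1):
Powers of d = -A^2 - A^-2: d^2 = A^4 + 2 + A^-4; d^3 = -A^6 - 3*A^2 - 3*A^-2 - A^-6; d^4 = A^8 + 4*A^4 + 6 + 4*A^-4 + A^-8; d^5 = -A^10 - 5*A^6 - 10*A^2 - 10*A^-2 - 5*A^-6 - A^-10; d^6 = A^12 + 6*A^8 + 15*A^4 + 20 + 15*A^-4 + 6*A^-8 + A^-12; d^7 = -A^14 - 7*A^10 - 21*A^6 - 35*A^2 - 35*A^-2 - 21*A^-6 - 7*A^-10 - A^-14.
  A^10 * (d^3) = -A^16 - 3*A^12 - 3*A^8 - A^4
  A^8 * (10*d^2) = 10*A^12 + 20*A^8 + 10*A^4
  A^6 * (29*d + 16*d^3) = -16*A^12 - 77*A^8 - 77*A^4 - 16
  A^4 * (26 + 74*d^2 + 20*d^4) = 20*A^12 + 154*A^8 + 294*A^4 + 154 + 20*A^-4
  A^2 * (90*d + 105*d^3 + 15*d^5) = -15*A^12 - 180*A^8 - 555*A^4 - 555 - 180*A^-4 - 15*A^-8
  A^0 * (15 + 141*d^2 + 90*d^4 + 6*d^6) = 6*A^12 + 126*A^8 + 591*A^4 + 957 + 591*A^-4 + 126*A^-8 + 6*A^-12
  A^-2 * (35*d + 130*d^3 + 44*d^5 + d^7) = -A^12 - 51*A^8 - 371*A^4 - 900 - 900*A^-4 - 371*A^-8 - 51*A^-12 - A^-16
  A^-4 * (40*d^2 + 69*d^4 + 11*d^6) = 11*A^8 + 135*A^4 + 481 + 714*A^-4 + 481*A^-8 + 135*A^-12 + 11*A^-16
  A^-6 * (25*d^3 + 19*d^5 + d^7) = -A^8 - 26*A^4 - 141 - 300*A^-4 - 300*A^-8 - 141*A^-12 - 26*A^-16 - A^-20
  A^-8 * (8*d^4 + 2*d^6) = 2*A^4 + 20 + 62*A^-4 + 88*A^-8 + 62*A^-12 + 20*A^-16 + 2*A^-20
  A^-10 * (d^5) = -1 - 5*A^-4 - 10*A^-8 - 10*A^-12 - 5*A^-16 - A^-20
Summing the groups: <K> = -A^16 + A^12 - A^8 + 2*A^4 - 1 + 2*A^-4 - A^-8 + A^-12 - A^-16
Normalise by the writhe: (-A^3)^(-w) = (-A^3)^(0) = 1, so f(A) = 1 * <K> = -A^16 + A^12 - A^8 + 2*A^4 - 1 + 2*A^-4 - A^-8 + A^-12 - A^-16.
Substitute A = t^(-1/4), i.e. A^e → t^(-e/4): V(t) = -t^4 + t^3 - t^2 + 2*t - 1 + 2*t^-1 - t^-2 + t^-3 - t^-4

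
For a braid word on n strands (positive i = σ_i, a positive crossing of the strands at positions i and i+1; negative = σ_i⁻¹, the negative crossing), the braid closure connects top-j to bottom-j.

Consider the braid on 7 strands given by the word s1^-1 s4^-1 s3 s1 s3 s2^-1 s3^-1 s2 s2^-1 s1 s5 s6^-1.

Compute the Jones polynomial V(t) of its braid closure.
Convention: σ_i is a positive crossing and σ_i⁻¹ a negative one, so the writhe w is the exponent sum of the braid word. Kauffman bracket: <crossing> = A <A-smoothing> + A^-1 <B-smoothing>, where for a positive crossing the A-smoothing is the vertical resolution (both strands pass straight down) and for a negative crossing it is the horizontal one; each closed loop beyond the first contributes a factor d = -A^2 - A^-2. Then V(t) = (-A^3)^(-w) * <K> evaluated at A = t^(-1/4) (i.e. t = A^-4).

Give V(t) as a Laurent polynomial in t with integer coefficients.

1

Derivation:
The presented braid s1^-1 s4^-1 s3 s1 s3 s2^-1 s3^-1 s2 s2^-1 s1 s5 s6^-1 on 7 strands reduces by inverse Markov moves (closure unchanged at each step):
  Destabilize: the word has the form β·s6^-1 where s6^-1 occurs only as the final letter (β ∈ B_6); drop it and the last strand → 6 strands.
  Destabilize: the word has the form β·s5 where s5 occurs only as the final letter (β ∈ B_5); drop it and the last strand → 5 strands.
  Deconjugate: the word is γ·β·γ⁻¹ with γ = s1^-1 (prefix) and γ⁻¹ = s1 (suffix); strip both.
Reduced to β = s4^-1 s3 s1 s3 s2^-1 s3^-1 s2 s2^-1 on 5 strands, 8 crossings.
Compute on β:
First cancel adjacent σ_i σ_i⁻¹ pairs (Reidemeister II — same braid, same closure): s4^-1 s3 s1 s3 s2^-1 s3^-1 s2 s2^-1 → s4^-1 s3 s1 s3 s2^-1 s3^-1.
Braid: s4^-1 s3 s1 s3 s2^-1 s3^-1 on 5 strands, 6 crossings.
Writhe w = (#positive) - (#negative) = 3 - 3 = 0.
State-sum expansion of <K>. There are 2^6 = 64 states.
Each crossing splits two ways (0=vertical, 1=horizontal). The state's weight is A^(#A-smoothings - #B-smoothings) * d^(loops - 1).
Tabulate the states by total A-exponent and number of loops L (A-exp: L × count):
  A^6: L=2 ×1
  A^4: L=1 ×1, L=3 ×5
  A^2: L=2 ×7, L=4 ×8
  A^0: L=1 ×2, L=3 ×13, L=5 ×5
  A^-2: L=2 ×5, L=4 ×9, L=6 ×1
  A^-4: L=3 ×4, L=5 ×2
  A^-6: L=4 ×1
Each group contributes A^e * Σ count * d^(L-1):
Powers of d = -A^2 - A^-2: d^2 = A^4 + 2 + A^-4; d^3 = -A^6 - 3*A^2 - 3*A^-2 - A^-6; d^4 = A^8 + 4*A^4 + 6 + 4*A^-4 + A^-8; d^5 = -A^10 - 5*A^6 - 10*A^2 - 10*A^-2 - 5*A^-6 - A^-10.
  A^6 * (d) = -A^8 - A^4
  A^4 * (1 + 5*d^2) = 5*A^8 + 11*A^4 + 5
  A^2 * (7*d + 8*d^3) = -8*A^8 - 31*A^4 - 31 - 8*A^-4
  A^0 * (2 + 13*d^2 + 5*d^4) = 5*A^8 + 33*A^4 + 58 + 33*A^-4 + 5*A^-8
  A^-2 * (5*d + 9*d^3 + d^5) = -A^8 - 14*A^4 - 42 - 42*A^-4 - 14*A^-8 - A^-12
  A^-4 * (4*d^2 + 2*d^4) = 2*A^4 + 12 + 20*A^-4 + 12*A^-8 + 2*A^-12
  A^-6 * (d^3) = -1 - 3*A^-4 - 3*A^-8 - A^-12
Summing the groups: <K> = 1
Normalise by the writhe: (-A^3)^(-w) = (-A^3)^(0) = 1, so f(A) = 1 * <K> = 1.
Substitute A = t^(-1/4), i.e. A^e → t^(-e/4): V(t) = 1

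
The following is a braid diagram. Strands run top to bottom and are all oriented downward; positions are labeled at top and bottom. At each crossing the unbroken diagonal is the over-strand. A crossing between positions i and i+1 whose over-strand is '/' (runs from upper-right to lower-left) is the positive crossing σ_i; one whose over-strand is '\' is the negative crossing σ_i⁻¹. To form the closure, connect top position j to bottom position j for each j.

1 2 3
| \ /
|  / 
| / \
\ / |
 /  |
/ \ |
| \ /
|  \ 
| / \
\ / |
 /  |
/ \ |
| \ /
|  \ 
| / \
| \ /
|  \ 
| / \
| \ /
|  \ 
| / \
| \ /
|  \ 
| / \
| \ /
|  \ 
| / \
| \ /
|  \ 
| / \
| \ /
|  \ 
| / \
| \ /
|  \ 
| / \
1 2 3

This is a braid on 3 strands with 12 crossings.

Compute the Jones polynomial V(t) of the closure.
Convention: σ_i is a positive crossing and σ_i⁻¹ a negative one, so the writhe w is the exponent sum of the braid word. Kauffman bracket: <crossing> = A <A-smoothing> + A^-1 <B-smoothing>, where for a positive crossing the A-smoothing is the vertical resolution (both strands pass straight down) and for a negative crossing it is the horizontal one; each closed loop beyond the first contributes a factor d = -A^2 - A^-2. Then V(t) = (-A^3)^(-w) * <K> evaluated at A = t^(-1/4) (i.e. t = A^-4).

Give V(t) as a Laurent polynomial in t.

Reading the diagram top to bottom ('/'-over between positions i,i+1 = s_i, '\'-over = s_i^-1): braid word = s2 s1 s2^-1 s1 s2^-1 s2^-1 s2^-1 s2^-1 s2^-1 s2^-1 s2^-1 s2^-1.
The presented braid s2 s1 s2^-1 s1 s2^-1 s2^-1 s2^-1 s2^-1 s2^-1 s2^-1 s2^-1 s2^-1 on 3 strands reduces by inverse Markov moves (closure unchanged at each step):
  Deconjugate: the word is γ·β·γ⁻¹ with γ = s2 (prefix) and γ⁻¹ = s2^-1 (suffix); strip both.
Reduced to β = s1 s2^-1 s1 s2^-1 s2^-1 s2^-1 s2^-1 s2^-1 s2^-1 s2^-1 on 3 strands, 10 crossings.
Compute on β:
Braid: s1 s2^-1 s1 s2^-1 s2^-1 s2^-1 s2^-1 s2^-1 s2^-1 s2^-1 on 3 strands, 10 crossings.
Writhe w = (#positive) - (#negative) = 2 - 8 = -6.
State-sum expansion of <K>. There are 2^10 = 1024 states.
Smooth each crossing (0=||, 1=⌣⌢); contribution A^(Σ sign_k(1-2s_k)) * d^(L-1).
Tabulate the states by total A-exponent and number of loops L (A-exp: L × count):
  A^10: L=9 ×1
  A^8: L=8 ×10
  A^6: L=7 ×45
  A^4: L=6 ×119, L=8 ×1
  A^2: L=5 ×203, L=7 ×7
  A^0: L=4 ×231, L=6 ×21
  A^-2: L=3 ×175, L=5 ×35
  A^-4: L=2 ×85, L=4 ×35
  A^-6: L=1 ×23, L=3 ×22
  A^-8: L=2 ×10
  A^-10: L=3 ×1
Each group contributes A^e * Σ count * d^(L-1):
Powers of d = -A^2 - A^-2: d^2 = A^4 + 2 + A^-4; d^3 = -A^6 - 3*A^2 - 3*A^-2 - A^-6; d^4 = A^8 + 4*A^4 + 6 + 4*A^-4 + A^-8; d^5 = -A^10 - 5*A^6 - 10*A^2 - 10*A^-2 - 5*A^-6 - A^-10; d^6 = A^12 + 6*A^8 + 15*A^4 + 20 + 15*A^-4 + 6*A^-8 + A^-12; d^7 = -A^14 - 7*A^10 - 21*A^6 - 35*A^2 - 35*A^-2 - 21*A^-6 - 7*A^-10 - A^-14; d^8 = A^16 + 8*A^12 + 28*A^8 + 56*A^4 + 70 + 56*A^-4 + 28*A^-8 + 8*A^-12 + A^-16.
  A^10 * (d^8) = A^26 + 8*A^22 + 28*A^18 + 56*A^14 + 70*A^10 + 56*A^6 + 28*A^2 + 8*A^-2 + A^-6
  A^8 * (10*d^7) = -10*A^22 - 70*A^18 - 210*A^14 - 350*A^10 - 350*A^6 - 210*A^2 - 70*A^-2 - 10*A^-6
  A^6 * (45*d^6) = 45*A^18 + 270*A^14 + 675*A^10 + 900*A^6 + 675*A^2 + 270*A^-2 + 45*A^-6
  A^4 * (119*d^5 + d^7) = -A^18 - 126*A^14 - 616*A^10 - 1225*A^6 - 1225*A^2 - 616*A^-2 - 126*A^-6 - A^-10
  A^2 * (203*d^4 + 7*d^6) = 7*A^14 + 245*A^10 + 917*A^6 + 1358*A^2 + 917*A^-2 + 245*A^-6 + 7*A^-10
  A^0 * (231*d^3 + 21*d^5) = -21*A^10 - 336*A^6 - 903*A^2 - 903*A^-2 - 336*A^-6 - 21*A^-10
  A^-2 * (175*d^2 + 35*d^4) = 35*A^6 + 315*A^2 + 560*A^-2 + 315*A^-6 + 35*A^-10
  A^-4 * (85*d + 35*d^3) = -35*A^2 - 190*A^-2 - 190*A^-6 - 35*A^-10
  A^-6 * (23 + 22*d^2) = 22*A^-2 + 67*A^-6 + 22*A^-10
  A^-8 * (10*d) = -10*A^-6 - 10*A^-10
  A^-10 * (d^2) = A^-6 + 2*A^-10 + A^-14
Summing the groups: <K> = A^26 - 2*A^22 + 2*A^18 - 3*A^14 + 3*A^10 - 3*A^6 + 3*A^2 - 2*A^-2 + 2*A^-6 - A^-10 + A^-14
Normalise by the writhe: (-A^3)^(-w) = (-A^3)^(6) = A^18, so f(A) = A^18 * <K> = A^44 - 2*A^40 + 2*A^36 - 3*A^32 + 3*A^28 - 3*A^24 + 3*A^20 - 2*A^16 + 2*A^12 - A^8 + A^4.
Substitute A = t^(-1/4), i.e. A^e → t^(-e/4): V(t) = t^-1 - t^-2 + 2*t^-3 - 2*t^-4 + 3*t^-5 - 3*t^-6 + 3*t^-7 - 3*t^-8 + 2*t^-9 - 2*t^-10 + t^-11

Answer: t^-1 - t^-2 + 2*t^-3 - 2*t^-4 + 3*t^-5 - 3*t^-6 + 3*t^-7 - 3*t^-8 + 2*t^-9 - 2*t^-10 + t^-11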